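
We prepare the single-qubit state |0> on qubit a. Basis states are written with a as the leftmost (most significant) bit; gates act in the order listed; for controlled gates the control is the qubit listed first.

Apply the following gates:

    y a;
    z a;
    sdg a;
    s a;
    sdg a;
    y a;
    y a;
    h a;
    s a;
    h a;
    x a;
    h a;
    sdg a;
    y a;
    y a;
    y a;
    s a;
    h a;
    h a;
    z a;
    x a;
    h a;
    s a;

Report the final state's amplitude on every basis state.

The resulting statevector has amplitude -1/2 + I/2 on |0>, 1/2 - I/2 on |1>.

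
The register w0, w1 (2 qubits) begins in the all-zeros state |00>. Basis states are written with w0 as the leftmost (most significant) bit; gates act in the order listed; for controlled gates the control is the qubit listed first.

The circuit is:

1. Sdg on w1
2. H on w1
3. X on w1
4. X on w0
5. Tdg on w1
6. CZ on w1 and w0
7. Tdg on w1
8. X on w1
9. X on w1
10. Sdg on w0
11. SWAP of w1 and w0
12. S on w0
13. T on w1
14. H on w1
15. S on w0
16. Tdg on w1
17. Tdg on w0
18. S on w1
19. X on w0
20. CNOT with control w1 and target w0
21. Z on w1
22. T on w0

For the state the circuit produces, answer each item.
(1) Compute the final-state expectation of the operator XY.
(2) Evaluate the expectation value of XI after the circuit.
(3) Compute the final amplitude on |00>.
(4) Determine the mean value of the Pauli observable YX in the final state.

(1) The observable XY averages to 1/2. Key observation: steps 8-9 multiply out to the identity, so the circuit reduces to the remaining gates.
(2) The expectation value of XI is -1/2.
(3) |00> carries amplitude -1/2 in the final state.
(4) The observable YX averages to 1/2.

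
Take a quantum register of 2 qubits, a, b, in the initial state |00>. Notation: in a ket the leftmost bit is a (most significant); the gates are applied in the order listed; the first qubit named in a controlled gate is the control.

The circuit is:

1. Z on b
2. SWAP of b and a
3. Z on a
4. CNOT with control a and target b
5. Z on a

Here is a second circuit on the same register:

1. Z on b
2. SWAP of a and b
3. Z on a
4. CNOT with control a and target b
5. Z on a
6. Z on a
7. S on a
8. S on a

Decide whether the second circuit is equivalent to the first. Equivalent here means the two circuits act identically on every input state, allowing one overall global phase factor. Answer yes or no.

Yes — the two circuits implement the same unitary up to a global phase.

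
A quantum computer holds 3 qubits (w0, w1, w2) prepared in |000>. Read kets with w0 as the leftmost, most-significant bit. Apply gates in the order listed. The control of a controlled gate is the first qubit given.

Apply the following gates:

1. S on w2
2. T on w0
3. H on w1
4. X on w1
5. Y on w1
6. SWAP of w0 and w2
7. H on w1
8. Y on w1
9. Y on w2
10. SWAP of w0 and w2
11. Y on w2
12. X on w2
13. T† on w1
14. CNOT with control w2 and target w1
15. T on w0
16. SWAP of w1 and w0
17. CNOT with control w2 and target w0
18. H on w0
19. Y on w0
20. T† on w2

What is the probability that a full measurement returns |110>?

Outcome |110> occurs with probability 1/2.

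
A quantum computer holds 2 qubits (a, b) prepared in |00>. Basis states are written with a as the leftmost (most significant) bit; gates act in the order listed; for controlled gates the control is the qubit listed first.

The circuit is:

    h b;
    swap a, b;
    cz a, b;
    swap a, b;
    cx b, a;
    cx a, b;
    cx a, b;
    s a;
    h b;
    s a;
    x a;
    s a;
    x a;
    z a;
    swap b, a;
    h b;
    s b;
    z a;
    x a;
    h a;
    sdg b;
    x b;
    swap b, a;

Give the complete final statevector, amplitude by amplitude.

The final amplitudes are -1/2 on |00>, -I/2 on |01>, 1/2 on |10>, -I/2 on |11>.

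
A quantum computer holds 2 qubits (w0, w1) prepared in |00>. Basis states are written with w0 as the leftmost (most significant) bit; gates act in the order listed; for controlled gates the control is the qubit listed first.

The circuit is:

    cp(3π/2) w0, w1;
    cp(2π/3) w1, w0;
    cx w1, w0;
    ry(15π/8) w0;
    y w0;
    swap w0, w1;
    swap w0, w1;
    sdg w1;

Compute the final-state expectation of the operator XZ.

The expectation value of XZ is sqrt(2 - sqrt(2))/2. Key observation: gates 6-7 undo each other exactly, leaving only the rest of the circuit to track.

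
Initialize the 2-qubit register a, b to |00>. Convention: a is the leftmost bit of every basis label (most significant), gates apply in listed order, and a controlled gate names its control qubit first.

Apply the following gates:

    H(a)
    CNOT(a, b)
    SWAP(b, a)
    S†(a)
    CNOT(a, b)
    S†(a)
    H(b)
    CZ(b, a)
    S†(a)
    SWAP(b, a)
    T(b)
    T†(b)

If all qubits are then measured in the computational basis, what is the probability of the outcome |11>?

Outcome |11> occurs with probability 1/4.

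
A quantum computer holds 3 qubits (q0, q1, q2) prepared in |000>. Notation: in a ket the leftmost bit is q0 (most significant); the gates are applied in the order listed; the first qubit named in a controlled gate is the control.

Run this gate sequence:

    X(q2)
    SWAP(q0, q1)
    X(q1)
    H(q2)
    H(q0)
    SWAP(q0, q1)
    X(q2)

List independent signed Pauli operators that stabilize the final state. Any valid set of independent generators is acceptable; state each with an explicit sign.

The final state is stabilized by the group generated by +IXI, -IIX, -ZII; other independent generating sets are equally valid.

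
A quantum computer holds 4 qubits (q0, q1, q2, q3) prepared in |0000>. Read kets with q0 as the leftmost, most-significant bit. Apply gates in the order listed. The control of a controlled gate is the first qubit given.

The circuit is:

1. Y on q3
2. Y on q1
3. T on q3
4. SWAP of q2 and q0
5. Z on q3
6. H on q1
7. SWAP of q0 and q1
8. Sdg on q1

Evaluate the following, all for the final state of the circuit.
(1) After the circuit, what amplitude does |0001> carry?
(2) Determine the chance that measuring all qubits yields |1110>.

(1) The final state's coefficient on |0001> equals sqrt(2)*exp(I*pi/4)/2.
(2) Outcome |1110> occurs with probability 0.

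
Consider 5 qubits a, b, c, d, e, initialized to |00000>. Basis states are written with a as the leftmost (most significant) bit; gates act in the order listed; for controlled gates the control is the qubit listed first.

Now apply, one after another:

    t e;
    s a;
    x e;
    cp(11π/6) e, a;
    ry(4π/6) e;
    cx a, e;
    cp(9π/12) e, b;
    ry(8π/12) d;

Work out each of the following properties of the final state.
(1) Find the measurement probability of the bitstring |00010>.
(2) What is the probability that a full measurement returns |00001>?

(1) Outcome |00010> occurs with probability 9/16.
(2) Outcome |00001> occurs with probability 1/16.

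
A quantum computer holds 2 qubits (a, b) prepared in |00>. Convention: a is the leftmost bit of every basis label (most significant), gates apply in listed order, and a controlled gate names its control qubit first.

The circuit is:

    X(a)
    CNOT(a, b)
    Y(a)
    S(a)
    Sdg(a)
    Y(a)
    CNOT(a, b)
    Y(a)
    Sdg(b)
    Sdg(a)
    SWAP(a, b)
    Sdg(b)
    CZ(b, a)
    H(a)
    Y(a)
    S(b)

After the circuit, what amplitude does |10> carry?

The final state's coefficient on |10> equals sqrt(2)/2. Key observation: the block from step 2 through step 7 cancels to the identity and can be dropped.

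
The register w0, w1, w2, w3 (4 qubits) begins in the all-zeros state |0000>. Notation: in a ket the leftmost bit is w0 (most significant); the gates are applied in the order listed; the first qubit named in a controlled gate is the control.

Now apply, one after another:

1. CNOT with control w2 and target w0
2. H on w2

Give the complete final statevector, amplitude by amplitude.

The final amplitudes are sqrt(2)/2 on |0000>, sqrt(2)/2 on |0010>, and 0 on every other basis state.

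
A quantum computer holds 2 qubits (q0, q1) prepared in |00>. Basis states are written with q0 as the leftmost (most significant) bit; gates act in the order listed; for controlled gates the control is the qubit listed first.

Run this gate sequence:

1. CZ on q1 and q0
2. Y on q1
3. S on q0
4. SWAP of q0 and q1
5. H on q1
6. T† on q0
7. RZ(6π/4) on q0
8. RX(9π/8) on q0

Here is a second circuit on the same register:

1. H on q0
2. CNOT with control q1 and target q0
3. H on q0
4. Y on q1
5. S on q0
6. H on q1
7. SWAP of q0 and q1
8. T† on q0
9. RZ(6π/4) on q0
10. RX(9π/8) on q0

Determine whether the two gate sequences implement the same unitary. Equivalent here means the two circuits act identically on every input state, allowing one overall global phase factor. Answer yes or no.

No: there is an input state on which the two circuits produce genuinely different outputs (not merely differing by a phase).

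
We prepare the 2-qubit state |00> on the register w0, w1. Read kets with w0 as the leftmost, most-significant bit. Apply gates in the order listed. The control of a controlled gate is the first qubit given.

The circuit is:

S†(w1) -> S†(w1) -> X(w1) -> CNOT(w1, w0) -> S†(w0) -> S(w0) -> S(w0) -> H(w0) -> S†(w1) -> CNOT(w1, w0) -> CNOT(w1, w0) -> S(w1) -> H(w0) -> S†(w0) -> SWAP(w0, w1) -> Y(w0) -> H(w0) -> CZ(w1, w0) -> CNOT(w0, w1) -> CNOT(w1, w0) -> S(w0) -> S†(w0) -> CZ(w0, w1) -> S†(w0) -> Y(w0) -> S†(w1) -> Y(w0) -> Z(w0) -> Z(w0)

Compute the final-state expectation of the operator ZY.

The expectation value of ZY is 1. Key observation: the block from step 7 through step 14 cancels to the identity and can be dropped.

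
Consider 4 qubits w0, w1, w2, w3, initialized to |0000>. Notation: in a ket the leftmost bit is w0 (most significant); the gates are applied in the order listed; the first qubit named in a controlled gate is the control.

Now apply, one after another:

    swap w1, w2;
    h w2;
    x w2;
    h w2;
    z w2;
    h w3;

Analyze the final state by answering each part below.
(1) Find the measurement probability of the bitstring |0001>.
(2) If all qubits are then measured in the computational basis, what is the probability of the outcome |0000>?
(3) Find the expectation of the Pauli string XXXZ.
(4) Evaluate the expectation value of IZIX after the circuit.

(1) Outcome |0001> occurs with probability 1/2. Key observation: steps 2-5 multiply out to the identity, so the circuit reduces to the remaining gates.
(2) A full measurement returns |0000> with probability 1/2.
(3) In the final state, XXXZ has expectation 0.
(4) In the final state, IZIX has expectation 1.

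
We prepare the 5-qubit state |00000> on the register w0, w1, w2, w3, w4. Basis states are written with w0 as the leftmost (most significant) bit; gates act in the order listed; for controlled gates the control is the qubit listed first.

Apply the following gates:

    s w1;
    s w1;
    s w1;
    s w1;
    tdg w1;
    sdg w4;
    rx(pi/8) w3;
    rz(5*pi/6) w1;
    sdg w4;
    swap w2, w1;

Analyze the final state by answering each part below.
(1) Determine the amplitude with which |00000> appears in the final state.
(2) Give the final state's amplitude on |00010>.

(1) |00000> carries amplitude -exp(7*I*pi/12)*cos(pi/16) in the final state. Key observation: steps 1-4 multiply out to the identity, so the circuit reduces to the remaining gates.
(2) The final state's coefficient on |00010> equals -exp(I*pi/12)*sin(pi/16).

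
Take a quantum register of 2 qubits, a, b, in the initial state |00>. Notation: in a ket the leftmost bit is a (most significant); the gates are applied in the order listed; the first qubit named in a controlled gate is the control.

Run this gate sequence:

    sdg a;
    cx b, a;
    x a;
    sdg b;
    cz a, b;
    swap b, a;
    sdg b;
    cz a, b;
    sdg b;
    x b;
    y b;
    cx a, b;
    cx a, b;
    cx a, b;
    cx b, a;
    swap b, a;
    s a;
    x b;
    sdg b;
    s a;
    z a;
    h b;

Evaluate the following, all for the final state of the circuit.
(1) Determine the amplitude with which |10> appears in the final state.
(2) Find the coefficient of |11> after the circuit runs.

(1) The final state's coefficient on |10> equals -sqrt(2)*I/2.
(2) |11> carries amplitude -sqrt(2)*I/2 in the final state.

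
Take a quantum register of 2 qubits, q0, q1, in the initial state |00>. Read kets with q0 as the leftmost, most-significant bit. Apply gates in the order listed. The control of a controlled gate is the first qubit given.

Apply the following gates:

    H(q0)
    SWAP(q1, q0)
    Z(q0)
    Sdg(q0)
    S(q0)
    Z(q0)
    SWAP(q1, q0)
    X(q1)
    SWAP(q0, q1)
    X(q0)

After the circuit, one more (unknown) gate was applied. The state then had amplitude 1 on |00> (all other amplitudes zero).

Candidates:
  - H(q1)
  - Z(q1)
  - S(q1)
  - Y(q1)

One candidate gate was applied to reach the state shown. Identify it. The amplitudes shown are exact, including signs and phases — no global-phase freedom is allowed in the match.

The applied gate was H(q1). Key observation: steps 2-7 multiply out to the identity, so the circuit reduces to the remaining gates.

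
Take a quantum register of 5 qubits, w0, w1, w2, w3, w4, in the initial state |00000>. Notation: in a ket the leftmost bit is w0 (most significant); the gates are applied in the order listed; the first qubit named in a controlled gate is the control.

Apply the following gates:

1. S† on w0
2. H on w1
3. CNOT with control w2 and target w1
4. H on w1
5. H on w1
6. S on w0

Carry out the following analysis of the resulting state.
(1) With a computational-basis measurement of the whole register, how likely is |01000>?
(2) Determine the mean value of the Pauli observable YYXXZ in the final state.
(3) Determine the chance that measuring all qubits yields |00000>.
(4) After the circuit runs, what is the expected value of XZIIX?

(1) A full measurement returns |01000> with probability 1/2.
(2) The observable YYXXZ averages to 0.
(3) Outcome |00000> occurs with probability 1/2.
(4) In the final state, XZIIX has expectation 0.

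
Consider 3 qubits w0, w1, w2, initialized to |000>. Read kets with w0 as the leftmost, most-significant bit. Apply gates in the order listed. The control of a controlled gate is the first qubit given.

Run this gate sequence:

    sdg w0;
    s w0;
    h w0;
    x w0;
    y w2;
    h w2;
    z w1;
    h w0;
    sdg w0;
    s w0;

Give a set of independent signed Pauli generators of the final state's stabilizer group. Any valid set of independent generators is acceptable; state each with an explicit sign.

One valid set of independent stabilizer generators is -IIX, +ZII, +IZI (any independent generating set of the same group is equally correct).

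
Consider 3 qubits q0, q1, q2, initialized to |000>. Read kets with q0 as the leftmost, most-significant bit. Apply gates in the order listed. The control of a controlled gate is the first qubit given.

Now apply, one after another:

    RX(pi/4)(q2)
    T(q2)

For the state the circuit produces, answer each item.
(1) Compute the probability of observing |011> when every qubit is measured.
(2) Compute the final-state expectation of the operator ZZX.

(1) The probability of measuring |011> is 0.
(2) The expectation value of ZZX is 1/2.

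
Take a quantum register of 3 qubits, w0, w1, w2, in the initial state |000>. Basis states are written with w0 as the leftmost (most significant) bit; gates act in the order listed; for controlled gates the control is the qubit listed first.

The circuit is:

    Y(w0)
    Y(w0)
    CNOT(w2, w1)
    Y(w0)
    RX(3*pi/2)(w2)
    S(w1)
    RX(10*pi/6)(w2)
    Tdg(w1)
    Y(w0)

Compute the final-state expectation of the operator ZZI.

The expectation value of ZZI is 1.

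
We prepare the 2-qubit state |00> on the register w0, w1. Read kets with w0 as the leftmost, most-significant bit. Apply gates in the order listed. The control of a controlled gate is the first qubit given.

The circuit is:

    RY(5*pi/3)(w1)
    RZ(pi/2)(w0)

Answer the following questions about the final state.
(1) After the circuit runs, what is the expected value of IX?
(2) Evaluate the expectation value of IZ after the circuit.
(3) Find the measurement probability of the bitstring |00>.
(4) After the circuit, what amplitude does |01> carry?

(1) The expectation value of IX is -sqrt(3)/2.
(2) The observable IZ averages to 1/2.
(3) Outcome |00> occurs with probability 3/4.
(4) |01> carries amplitude -exp(3*I*pi/4)/2 in the final state.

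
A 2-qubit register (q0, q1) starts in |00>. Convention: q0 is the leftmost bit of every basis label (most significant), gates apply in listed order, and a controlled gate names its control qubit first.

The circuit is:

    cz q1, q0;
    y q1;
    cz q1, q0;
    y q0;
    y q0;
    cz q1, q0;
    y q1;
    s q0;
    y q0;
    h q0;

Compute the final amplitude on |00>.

The amplitude on |00> is sqrt(2)*I/2.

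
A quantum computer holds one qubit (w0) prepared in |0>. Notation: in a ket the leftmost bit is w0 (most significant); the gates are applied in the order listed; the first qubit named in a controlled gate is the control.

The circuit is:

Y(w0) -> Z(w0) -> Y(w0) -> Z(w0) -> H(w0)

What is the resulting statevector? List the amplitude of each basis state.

The resulting statevector has amplitude -sqrt(2)/2 on |0>, -sqrt(2)/2 on |1>.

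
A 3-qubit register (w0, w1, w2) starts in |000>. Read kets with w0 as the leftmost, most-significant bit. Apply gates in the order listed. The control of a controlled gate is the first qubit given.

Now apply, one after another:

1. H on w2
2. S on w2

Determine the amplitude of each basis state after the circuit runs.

After the circuit, the state carries amplitude sqrt(2)/2 on |000>, sqrt(2)*I/2 on |001>, and 0 on every other basis state.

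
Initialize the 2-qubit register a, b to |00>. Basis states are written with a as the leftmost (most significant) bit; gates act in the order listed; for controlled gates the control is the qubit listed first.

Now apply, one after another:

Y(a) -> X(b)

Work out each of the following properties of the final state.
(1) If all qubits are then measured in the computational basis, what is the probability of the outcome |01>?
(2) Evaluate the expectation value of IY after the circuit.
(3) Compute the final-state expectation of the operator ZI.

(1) The probability of measuring |01> is 0.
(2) The observable IY averages to 0.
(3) The expectation value of ZI is -1.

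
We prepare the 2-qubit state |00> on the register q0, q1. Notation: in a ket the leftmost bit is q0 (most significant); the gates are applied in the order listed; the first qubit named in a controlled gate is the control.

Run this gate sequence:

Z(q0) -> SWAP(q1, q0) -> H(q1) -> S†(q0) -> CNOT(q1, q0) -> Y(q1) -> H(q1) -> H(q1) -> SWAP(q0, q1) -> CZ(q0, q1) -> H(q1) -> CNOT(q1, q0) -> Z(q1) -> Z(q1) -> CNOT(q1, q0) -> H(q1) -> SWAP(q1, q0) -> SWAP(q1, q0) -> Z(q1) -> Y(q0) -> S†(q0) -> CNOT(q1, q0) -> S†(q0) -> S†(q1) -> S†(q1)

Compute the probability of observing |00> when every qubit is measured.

A full measurement returns |00> with probability 1/2. Key observation: steps 11-16 multiply out to the identity, so the circuit reduces to the remaining gates.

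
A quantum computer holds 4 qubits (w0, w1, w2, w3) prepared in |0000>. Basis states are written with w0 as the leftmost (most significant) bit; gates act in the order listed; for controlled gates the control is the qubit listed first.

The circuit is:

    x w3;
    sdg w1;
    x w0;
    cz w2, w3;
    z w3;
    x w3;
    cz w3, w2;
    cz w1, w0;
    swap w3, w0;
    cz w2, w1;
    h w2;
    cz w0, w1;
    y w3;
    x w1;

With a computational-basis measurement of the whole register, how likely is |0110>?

Outcome |0110> occurs with probability 1/2.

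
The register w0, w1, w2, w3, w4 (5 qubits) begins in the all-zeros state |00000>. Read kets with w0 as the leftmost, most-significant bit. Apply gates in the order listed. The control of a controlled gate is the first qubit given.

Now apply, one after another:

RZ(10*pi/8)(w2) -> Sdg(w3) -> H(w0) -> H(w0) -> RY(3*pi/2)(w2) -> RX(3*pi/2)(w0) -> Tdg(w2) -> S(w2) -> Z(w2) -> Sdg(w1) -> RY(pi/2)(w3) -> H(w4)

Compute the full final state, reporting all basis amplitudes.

The resulting statevector has amplitude -exp(3*I*pi/8)/4 on |00000>, -exp(3*I*pi/8)/4 on |00001>, -exp(3*I*pi/8)/4 on |00010>, -exp(3*I*pi/8)/4 on |00011>, -exp(5*I*pi/8)/4 on |00100>, -exp(5*I*pi/8)/4 on |00101>, -exp(5*I*pi/8)/4 on |00110>, -exp(5*I*pi/8)/4 on |00111>, 0 on |01000>, 0 on |01001>, 0 on |01010>, 0 on |01011>, 0 on |01100>, 0 on |01101>, 0 on |01110>, 0 on |01111>, -exp(7*I*pi/8)/4 on |10000>, -exp(7*I*pi/8)/4 on |10001>, -exp(7*I*pi/8)/4 on |10010>, -exp(7*I*pi/8)/4 on |10011>, exp(I*pi/8)/4 on |10100>, exp(I*pi/8)/4 on |10101>, exp(I*pi/8)/4 on |10110>, exp(I*pi/8)/4 on |10111>, 0 on |11000>, 0 on |11001>, 0 on |11010>, 0 on |11011>, 0 on |11100>, 0 on |11101>, 0 on |11110>, 0 on |11111>. Key observation: steps 3-4 multiply out to the identity, so the circuit reduces to the remaining gates.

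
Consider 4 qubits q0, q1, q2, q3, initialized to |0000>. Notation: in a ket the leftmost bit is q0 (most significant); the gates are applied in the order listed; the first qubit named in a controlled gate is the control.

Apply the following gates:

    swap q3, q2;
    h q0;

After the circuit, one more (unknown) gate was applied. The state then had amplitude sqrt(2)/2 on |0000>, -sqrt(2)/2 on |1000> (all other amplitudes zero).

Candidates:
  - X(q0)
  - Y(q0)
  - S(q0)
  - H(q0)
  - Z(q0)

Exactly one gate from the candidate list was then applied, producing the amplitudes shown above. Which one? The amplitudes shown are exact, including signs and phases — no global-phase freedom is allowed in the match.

The applied gate was Z(q0).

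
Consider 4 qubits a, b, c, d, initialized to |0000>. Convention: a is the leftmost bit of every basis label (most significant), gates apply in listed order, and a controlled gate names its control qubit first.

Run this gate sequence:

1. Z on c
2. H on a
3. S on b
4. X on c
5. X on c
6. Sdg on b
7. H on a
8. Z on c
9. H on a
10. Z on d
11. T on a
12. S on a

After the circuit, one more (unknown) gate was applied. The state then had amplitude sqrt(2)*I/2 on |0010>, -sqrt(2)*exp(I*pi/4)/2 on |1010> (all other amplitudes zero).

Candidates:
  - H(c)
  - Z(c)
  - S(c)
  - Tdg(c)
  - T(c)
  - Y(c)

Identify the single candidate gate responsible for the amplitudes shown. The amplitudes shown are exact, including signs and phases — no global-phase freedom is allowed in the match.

The applied gate was Y(c). Key observation: the block from step 1 through step 8 cancels to the identity and can be dropped.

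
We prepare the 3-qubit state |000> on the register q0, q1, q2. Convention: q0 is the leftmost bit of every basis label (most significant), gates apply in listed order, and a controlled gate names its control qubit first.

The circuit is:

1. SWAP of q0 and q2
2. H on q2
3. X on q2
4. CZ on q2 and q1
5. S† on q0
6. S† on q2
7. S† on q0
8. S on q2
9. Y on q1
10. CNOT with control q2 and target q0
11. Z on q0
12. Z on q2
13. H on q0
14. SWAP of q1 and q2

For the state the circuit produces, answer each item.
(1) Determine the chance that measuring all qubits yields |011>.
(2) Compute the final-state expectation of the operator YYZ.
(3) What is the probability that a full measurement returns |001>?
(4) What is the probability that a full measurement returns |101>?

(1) Outcome |011> occurs with probability 1/4.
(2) The observable YYZ averages to -1.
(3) A full measurement returns |001> with probability 1/4.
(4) The probability of measuring |101> is 1/4.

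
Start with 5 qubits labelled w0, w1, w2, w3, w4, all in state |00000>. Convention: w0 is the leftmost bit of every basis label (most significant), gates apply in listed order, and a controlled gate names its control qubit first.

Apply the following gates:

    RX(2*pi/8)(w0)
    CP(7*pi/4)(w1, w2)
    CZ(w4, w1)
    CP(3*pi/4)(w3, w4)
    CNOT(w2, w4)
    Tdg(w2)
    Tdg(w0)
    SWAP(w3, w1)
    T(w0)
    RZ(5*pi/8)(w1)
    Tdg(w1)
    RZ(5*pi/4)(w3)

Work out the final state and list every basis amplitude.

The final amplitudes are -sqrt(sqrt(2) + 2)*exp(I*pi/16)/2 on |00000>, sqrt(2 - sqrt(2))*exp(9*I*pi/16)/2 on |10000>, and 0 on every other basis state.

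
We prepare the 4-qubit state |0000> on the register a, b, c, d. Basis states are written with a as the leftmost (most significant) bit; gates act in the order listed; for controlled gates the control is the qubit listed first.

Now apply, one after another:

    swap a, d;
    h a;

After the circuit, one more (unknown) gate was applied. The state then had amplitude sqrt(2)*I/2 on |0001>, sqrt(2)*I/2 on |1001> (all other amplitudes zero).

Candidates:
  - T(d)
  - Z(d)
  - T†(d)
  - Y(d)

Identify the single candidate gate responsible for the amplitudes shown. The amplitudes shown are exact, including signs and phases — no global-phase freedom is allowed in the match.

The unique candidate consistent with the amplitudes is Y(d).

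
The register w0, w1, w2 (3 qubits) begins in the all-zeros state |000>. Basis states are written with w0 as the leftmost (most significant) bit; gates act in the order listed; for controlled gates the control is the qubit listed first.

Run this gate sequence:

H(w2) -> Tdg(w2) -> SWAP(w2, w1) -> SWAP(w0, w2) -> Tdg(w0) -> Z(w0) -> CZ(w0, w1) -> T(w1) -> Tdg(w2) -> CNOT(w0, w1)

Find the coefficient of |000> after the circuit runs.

The amplitude on |000> is sqrt(2)/2.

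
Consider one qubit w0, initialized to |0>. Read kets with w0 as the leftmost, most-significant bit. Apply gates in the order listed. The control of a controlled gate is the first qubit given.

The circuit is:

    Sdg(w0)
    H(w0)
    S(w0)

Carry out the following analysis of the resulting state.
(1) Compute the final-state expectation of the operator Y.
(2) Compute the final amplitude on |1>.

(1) In the final state, Y has expectation 1.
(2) The amplitude on |1> is sqrt(2)*I/2.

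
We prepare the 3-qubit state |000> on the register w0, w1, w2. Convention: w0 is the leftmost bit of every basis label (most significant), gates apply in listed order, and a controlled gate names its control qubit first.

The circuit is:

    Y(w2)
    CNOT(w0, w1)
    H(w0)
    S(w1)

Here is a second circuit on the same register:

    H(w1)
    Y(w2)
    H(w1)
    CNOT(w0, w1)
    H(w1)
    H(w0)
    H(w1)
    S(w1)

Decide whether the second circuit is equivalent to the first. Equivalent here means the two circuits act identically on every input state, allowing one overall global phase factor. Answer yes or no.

Yes: on every input state the two circuits agree up to one overall phase factor.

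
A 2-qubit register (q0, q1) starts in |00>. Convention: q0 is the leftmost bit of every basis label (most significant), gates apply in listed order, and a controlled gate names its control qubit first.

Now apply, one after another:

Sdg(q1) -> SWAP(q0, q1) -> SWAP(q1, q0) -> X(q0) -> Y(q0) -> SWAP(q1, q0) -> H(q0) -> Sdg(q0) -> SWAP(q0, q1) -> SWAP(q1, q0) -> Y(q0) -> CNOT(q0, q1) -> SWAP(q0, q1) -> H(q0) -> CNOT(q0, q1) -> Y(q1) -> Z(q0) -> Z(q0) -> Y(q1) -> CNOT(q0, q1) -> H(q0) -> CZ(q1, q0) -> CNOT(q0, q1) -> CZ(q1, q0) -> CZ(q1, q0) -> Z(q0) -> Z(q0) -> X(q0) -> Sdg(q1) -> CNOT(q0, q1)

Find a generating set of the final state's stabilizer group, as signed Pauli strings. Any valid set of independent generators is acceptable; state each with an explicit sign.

One valid set of independent stabilizer generators is -XY, +ZZ (any independent generating set of the same group is equally correct). Key observation: gates 14-21 undo each other exactly, leaving only the rest of the circuit to track.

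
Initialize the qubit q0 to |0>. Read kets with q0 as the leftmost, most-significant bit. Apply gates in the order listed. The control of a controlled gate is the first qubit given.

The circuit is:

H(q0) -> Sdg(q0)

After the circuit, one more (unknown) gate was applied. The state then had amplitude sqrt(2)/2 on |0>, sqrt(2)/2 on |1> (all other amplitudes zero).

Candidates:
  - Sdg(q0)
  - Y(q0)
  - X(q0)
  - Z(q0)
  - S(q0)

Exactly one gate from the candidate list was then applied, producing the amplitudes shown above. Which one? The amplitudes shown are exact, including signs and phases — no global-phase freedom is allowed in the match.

It was S(q0) that produced the state shown.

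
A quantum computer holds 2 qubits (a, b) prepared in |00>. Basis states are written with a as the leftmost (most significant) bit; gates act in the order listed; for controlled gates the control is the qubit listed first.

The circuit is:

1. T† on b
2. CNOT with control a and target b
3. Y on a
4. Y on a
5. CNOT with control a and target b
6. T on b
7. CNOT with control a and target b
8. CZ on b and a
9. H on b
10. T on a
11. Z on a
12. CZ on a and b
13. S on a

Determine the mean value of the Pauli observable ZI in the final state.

In the final state, ZI has expectation 1. Key observation: the block from step 1 through step 6 cancels to the identity and can be dropped.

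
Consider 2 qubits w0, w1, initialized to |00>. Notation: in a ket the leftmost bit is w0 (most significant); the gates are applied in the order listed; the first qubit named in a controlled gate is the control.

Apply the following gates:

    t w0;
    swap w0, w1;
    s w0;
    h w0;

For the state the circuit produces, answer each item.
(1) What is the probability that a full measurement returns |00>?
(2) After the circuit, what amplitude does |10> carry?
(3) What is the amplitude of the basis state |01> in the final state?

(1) Outcome |00> occurs with probability 1/2.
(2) The final state's coefficient on |10> equals sqrt(2)/2.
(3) |01> carries amplitude 0 in the final state.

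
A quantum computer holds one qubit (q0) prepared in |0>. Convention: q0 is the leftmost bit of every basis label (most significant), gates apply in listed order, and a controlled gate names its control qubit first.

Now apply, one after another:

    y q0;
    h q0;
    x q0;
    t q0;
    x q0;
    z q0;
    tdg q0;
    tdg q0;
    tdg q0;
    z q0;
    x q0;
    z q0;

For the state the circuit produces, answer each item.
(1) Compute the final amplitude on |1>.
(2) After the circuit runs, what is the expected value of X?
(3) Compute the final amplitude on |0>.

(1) The amplitude on |1> is -sqrt(2)*exp(3*I*pi/4)/2.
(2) The observable X averages to -1.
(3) The final state's coefficient on |0> equals sqrt(2)*exp(3*I*pi/4)/2.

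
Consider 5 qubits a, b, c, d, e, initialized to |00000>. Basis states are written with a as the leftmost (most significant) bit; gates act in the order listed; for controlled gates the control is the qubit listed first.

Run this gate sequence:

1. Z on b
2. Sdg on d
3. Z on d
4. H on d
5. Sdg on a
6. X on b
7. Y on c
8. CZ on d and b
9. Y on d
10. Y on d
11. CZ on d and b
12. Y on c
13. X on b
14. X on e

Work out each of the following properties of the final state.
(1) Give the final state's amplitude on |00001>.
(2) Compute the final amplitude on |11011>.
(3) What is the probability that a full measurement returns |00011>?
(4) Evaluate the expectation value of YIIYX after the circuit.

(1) The final state's coefficient on |00001> equals sqrt(2)/2. Key observation: the block from step 6 through step 13 cancels to the identity and can be dropped.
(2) The final state's coefficient on |11011> equals 0.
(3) A full measurement returns |00011> with probability 1/2.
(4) In the final state, YIIYX has expectation 0.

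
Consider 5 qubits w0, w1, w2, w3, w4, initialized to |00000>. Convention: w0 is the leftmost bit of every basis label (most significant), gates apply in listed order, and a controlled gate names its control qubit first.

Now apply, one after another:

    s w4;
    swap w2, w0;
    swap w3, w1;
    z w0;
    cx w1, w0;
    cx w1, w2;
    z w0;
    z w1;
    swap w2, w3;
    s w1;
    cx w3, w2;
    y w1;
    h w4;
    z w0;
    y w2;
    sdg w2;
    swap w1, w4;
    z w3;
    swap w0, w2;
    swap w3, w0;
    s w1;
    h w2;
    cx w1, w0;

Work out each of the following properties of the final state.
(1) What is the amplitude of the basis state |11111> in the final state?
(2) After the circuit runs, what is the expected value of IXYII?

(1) The final state's coefficient on |11111> equals -1/2.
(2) The observable IXYII averages to 0.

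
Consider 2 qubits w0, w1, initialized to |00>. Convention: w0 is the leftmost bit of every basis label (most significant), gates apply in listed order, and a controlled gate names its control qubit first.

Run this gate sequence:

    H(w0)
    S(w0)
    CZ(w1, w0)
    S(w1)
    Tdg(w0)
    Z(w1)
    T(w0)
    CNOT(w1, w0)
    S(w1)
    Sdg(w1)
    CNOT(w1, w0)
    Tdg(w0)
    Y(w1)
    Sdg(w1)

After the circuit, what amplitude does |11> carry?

|11> carries amplitude sqrt(2)*exp(I*pi/4)/2 in the final state. Key observation: gates 7-12 undo each other exactly, leaving only the rest of the circuit to track.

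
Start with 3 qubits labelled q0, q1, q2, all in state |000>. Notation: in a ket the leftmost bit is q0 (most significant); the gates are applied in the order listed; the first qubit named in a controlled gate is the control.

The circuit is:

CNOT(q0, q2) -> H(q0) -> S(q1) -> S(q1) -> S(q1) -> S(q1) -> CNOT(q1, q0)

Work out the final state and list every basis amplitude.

After the circuit, the state carries amplitude sqrt(2)/2 on |000>, sqrt(2)/2 on |100>, and 0 on every other basis state.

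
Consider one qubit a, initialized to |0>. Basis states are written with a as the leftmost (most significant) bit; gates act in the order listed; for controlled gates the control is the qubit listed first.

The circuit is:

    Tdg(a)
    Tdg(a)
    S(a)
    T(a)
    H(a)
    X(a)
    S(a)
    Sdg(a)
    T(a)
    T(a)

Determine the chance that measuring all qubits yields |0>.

A full measurement returns |0> with probability 1/2.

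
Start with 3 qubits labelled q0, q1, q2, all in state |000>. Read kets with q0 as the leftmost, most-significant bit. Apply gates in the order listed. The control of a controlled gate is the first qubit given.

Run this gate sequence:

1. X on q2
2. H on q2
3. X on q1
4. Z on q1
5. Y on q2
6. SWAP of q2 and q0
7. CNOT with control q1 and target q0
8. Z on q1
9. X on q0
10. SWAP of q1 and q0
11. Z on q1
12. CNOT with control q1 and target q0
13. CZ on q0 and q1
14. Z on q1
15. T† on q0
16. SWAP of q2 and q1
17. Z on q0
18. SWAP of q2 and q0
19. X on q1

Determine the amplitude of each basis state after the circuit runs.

The final amplitudes are -sqrt(2)*exp(I*pi/4)/2 on |011>, sqrt(2)*I/2 on |110>, and 0 on every other basis state.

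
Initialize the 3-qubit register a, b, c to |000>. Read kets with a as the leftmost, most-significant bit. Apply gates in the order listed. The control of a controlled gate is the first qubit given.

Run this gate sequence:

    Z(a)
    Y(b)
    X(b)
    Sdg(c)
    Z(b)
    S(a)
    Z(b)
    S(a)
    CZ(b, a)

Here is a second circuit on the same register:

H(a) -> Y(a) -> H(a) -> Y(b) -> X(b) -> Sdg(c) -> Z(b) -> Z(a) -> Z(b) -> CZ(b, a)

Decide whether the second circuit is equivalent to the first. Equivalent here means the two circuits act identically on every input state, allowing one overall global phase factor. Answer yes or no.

No, they are not equivalent — no single phase factor reconciles the two unitaries.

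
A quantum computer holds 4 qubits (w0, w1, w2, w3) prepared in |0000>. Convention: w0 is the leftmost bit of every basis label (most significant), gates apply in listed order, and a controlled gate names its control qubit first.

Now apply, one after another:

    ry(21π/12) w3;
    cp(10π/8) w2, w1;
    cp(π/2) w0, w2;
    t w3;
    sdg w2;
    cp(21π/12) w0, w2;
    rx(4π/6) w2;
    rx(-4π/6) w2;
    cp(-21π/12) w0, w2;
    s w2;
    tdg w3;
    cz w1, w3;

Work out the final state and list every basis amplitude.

The final amplitudes are -sqrt(sqrt(2) + 2)/2 on |0000>, sqrt(2 - sqrt(2))/2 on |0001>, and 0 on every other basis state. Key observation: the block from step 4 through step 11 cancels to the identity and can be dropped.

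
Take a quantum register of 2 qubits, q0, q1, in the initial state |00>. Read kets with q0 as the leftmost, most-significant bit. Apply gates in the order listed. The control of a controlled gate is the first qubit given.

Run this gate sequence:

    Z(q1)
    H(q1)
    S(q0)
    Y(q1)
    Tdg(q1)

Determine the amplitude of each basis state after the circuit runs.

The final amplitudes are -sqrt(2)*I/2 on |00>, sqrt(2)*exp(I*pi/4)/2 on |01>, 0 on |10>, 0 on |11>.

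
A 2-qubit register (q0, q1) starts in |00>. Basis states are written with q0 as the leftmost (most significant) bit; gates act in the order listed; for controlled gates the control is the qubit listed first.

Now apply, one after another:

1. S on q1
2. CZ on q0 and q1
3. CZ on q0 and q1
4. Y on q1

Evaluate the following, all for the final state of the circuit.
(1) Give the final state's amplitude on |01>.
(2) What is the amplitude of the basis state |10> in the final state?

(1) |01> carries amplitude I in the final state.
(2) The amplitude on |10> is 0.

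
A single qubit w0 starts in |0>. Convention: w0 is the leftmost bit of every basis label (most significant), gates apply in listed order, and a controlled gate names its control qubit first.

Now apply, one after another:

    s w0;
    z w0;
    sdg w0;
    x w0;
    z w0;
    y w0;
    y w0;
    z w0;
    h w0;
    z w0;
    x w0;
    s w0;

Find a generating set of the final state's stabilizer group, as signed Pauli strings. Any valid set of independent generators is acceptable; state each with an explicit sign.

One valid set of independent stabilizer generators is +Y (any independent generating set of the same group is equally correct). Key observation: gates 5-8 undo each other exactly, leaving only the rest of the circuit to track.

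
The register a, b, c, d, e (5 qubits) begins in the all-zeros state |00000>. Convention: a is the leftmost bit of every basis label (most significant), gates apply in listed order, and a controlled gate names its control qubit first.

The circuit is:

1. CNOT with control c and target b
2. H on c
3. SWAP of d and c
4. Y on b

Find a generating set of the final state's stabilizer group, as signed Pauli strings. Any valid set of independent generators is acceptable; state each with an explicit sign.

One valid set of independent stabilizer generators is +IIIXI, +ZIIII, -IZIII, +IIZII, +IIIIZ (any independent generating set of the same group is equally correct).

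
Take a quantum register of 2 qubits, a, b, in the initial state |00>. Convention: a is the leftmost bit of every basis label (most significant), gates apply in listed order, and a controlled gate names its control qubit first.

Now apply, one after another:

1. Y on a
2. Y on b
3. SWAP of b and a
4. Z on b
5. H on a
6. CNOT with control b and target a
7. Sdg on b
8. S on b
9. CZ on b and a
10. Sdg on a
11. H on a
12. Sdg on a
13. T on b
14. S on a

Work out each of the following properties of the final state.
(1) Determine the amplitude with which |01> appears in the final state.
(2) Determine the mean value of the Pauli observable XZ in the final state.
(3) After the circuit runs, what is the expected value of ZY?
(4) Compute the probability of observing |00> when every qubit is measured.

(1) |01> carries amplitude -sqrt(2)/2 in the final state.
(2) In the final state, XZ has expectation 0.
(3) The expectation value of ZY is 0.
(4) The probability of measuring |00> is 0.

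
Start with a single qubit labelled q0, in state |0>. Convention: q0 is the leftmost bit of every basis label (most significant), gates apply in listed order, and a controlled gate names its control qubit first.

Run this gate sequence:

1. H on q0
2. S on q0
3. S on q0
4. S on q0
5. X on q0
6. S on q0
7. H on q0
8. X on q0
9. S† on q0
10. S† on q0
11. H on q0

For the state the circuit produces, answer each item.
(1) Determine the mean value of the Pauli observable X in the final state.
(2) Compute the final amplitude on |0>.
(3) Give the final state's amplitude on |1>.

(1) In the final state, X has expectation 1.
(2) |0> carries amplitude -sqrt(2)*I/2 in the final state.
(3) |1> carries amplitude -sqrt(2)*I/2 in the final state.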